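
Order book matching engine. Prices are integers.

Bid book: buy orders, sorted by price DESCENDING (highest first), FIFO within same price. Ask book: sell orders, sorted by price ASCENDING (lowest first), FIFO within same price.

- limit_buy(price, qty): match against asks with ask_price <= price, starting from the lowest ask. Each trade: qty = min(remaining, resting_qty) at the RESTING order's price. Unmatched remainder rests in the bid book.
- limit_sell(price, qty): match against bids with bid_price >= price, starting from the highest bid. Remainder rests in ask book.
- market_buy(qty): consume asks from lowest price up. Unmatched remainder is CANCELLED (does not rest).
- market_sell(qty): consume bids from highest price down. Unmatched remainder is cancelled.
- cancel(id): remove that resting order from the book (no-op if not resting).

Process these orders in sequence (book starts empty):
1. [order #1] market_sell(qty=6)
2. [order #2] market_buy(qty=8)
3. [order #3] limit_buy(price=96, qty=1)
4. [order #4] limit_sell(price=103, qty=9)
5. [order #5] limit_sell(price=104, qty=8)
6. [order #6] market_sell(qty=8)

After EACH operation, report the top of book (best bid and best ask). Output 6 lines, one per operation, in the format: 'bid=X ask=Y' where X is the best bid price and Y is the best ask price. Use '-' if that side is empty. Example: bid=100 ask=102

Answer: bid=- ask=-
bid=- ask=-
bid=96 ask=-
bid=96 ask=103
bid=96 ask=103
bid=- ask=103

Derivation:
After op 1 [order #1] market_sell(qty=6): fills=none; bids=[-] asks=[-]
After op 2 [order #2] market_buy(qty=8): fills=none; bids=[-] asks=[-]
After op 3 [order #3] limit_buy(price=96, qty=1): fills=none; bids=[#3:1@96] asks=[-]
After op 4 [order #4] limit_sell(price=103, qty=9): fills=none; bids=[#3:1@96] asks=[#4:9@103]
After op 5 [order #5] limit_sell(price=104, qty=8): fills=none; bids=[#3:1@96] asks=[#4:9@103 #5:8@104]
After op 6 [order #6] market_sell(qty=8): fills=#3x#6:1@96; bids=[-] asks=[#4:9@103 #5:8@104]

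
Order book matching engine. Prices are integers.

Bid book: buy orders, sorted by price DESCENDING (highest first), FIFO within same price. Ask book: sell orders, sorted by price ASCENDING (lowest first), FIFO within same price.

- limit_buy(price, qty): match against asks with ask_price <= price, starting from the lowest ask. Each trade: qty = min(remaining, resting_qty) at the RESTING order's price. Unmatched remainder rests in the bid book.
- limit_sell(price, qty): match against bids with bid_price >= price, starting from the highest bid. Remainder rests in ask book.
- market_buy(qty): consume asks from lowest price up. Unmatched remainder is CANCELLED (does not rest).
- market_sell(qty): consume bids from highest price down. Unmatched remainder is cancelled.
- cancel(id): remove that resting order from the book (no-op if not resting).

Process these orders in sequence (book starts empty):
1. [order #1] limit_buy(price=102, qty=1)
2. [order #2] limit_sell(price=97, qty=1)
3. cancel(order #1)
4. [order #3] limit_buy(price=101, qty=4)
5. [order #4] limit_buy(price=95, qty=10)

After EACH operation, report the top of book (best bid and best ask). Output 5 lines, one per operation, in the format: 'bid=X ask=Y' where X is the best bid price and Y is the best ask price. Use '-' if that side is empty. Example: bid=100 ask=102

Answer: bid=102 ask=-
bid=- ask=-
bid=- ask=-
bid=101 ask=-
bid=101 ask=-

Derivation:
After op 1 [order #1] limit_buy(price=102, qty=1): fills=none; bids=[#1:1@102] asks=[-]
After op 2 [order #2] limit_sell(price=97, qty=1): fills=#1x#2:1@102; bids=[-] asks=[-]
After op 3 cancel(order #1): fills=none; bids=[-] asks=[-]
After op 4 [order #3] limit_buy(price=101, qty=4): fills=none; bids=[#3:4@101] asks=[-]
After op 5 [order #4] limit_buy(price=95, qty=10): fills=none; bids=[#3:4@101 #4:10@95] asks=[-]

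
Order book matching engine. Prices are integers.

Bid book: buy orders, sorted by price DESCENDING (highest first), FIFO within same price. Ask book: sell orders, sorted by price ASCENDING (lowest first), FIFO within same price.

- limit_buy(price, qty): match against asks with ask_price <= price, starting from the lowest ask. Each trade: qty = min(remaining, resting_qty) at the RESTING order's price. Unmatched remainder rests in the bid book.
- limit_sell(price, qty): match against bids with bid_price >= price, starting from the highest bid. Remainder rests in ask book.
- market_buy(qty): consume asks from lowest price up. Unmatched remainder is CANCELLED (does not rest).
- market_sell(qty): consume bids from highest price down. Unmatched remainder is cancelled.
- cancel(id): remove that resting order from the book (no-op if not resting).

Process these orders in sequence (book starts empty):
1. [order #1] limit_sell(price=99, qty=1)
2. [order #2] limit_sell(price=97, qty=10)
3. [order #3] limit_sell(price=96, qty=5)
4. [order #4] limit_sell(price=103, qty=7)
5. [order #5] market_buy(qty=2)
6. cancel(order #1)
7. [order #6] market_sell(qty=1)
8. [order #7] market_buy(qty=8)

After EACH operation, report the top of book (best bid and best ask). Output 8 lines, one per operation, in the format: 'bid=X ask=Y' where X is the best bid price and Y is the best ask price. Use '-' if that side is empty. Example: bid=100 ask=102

After op 1 [order #1] limit_sell(price=99, qty=1): fills=none; bids=[-] asks=[#1:1@99]
After op 2 [order #2] limit_sell(price=97, qty=10): fills=none; bids=[-] asks=[#2:10@97 #1:1@99]
After op 3 [order #3] limit_sell(price=96, qty=5): fills=none; bids=[-] asks=[#3:5@96 #2:10@97 #1:1@99]
After op 4 [order #4] limit_sell(price=103, qty=7): fills=none; bids=[-] asks=[#3:5@96 #2:10@97 #1:1@99 #4:7@103]
After op 5 [order #5] market_buy(qty=2): fills=#5x#3:2@96; bids=[-] asks=[#3:3@96 #2:10@97 #1:1@99 #4:7@103]
After op 6 cancel(order #1): fills=none; bids=[-] asks=[#3:3@96 #2:10@97 #4:7@103]
After op 7 [order #6] market_sell(qty=1): fills=none; bids=[-] asks=[#3:3@96 #2:10@97 #4:7@103]
After op 8 [order #7] market_buy(qty=8): fills=#7x#3:3@96 #7x#2:5@97; bids=[-] asks=[#2:5@97 #4:7@103]

Answer: bid=- ask=99
bid=- ask=97
bid=- ask=96
bid=- ask=96
bid=- ask=96
bid=- ask=96
bid=- ask=96
bid=- ask=97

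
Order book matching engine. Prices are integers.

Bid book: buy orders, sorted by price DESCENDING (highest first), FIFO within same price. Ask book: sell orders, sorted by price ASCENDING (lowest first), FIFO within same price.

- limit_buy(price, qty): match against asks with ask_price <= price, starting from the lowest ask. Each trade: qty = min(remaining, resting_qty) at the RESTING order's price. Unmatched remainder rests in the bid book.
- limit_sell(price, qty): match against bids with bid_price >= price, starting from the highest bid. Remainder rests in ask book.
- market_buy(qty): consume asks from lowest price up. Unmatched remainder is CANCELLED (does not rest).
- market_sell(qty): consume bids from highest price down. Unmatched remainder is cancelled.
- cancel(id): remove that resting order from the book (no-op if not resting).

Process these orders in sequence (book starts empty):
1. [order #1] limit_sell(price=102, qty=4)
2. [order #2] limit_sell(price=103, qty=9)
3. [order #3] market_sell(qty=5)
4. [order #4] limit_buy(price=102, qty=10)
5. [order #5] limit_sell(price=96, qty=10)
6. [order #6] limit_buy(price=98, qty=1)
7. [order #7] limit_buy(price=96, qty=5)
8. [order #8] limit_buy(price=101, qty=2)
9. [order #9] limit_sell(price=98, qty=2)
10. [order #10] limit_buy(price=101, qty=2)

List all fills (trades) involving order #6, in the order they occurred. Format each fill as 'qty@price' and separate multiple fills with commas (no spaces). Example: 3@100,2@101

After op 1 [order #1] limit_sell(price=102, qty=4): fills=none; bids=[-] asks=[#1:4@102]
After op 2 [order #2] limit_sell(price=103, qty=9): fills=none; bids=[-] asks=[#1:4@102 #2:9@103]
After op 3 [order #3] market_sell(qty=5): fills=none; bids=[-] asks=[#1:4@102 #2:9@103]
After op 4 [order #4] limit_buy(price=102, qty=10): fills=#4x#1:4@102; bids=[#4:6@102] asks=[#2:9@103]
After op 5 [order #5] limit_sell(price=96, qty=10): fills=#4x#5:6@102; bids=[-] asks=[#5:4@96 #2:9@103]
After op 6 [order #6] limit_buy(price=98, qty=1): fills=#6x#5:1@96; bids=[-] asks=[#5:3@96 #2:9@103]
After op 7 [order #7] limit_buy(price=96, qty=5): fills=#7x#5:3@96; bids=[#7:2@96] asks=[#2:9@103]
After op 8 [order #8] limit_buy(price=101, qty=2): fills=none; bids=[#8:2@101 #7:2@96] asks=[#2:9@103]
After op 9 [order #9] limit_sell(price=98, qty=2): fills=#8x#9:2@101; bids=[#7:2@96] asks=[#2:9@103]
After op 10 [order #10] limit_buy(price=101, qty=2): fills=none; bids=[#10:2@101 #7:2@96] asks=[#2:9@103]

Answer: 1@96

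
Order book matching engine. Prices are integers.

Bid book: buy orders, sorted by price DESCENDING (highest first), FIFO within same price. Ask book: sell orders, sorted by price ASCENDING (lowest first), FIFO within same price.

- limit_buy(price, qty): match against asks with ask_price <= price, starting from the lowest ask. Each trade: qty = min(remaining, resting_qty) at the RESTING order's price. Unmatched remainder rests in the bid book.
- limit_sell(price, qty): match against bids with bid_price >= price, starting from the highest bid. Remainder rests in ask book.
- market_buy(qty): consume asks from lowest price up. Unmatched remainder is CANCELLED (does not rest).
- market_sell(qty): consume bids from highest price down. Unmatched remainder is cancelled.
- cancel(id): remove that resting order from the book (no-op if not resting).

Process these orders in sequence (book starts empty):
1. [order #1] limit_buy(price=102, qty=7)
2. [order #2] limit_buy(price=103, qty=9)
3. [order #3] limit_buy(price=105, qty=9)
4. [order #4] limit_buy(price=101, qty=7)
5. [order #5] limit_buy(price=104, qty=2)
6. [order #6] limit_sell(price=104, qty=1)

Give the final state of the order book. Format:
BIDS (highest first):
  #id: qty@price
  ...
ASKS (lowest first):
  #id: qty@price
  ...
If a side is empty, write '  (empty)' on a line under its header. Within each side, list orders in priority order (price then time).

After op 1 [order #1] limit_buy(price=102, qty=7): fills=none; bids=[#1:7@102] asks=[-]
After op 2 [order #2] limit_buy(price=103, qty=9): fills=none; bids=[#2:9@103 #1:7@102] asks=[-]
After op 3 [order #3] limit_buy(price=105, qty=9): fills=none; bids=[#3:9@105 #2:9@103 #1:7@102] asks=[-]
After op 4 [order #4] limit_buy(price=101, qty=7): fills=none; bids=[#3:9@105 #2:9@103 #1:7@102 #4:7@101] asks=[-]
After op 5 [order #5] limit_buy(price=104, qty=2): fills=none; bids=[#3:9@105 #5:2@104 #2:9@103 #1:7@102 #4:7@101] asks=[-]
After op 6 [order #6] limit_sell(price=104, qty=1): fills=#3x#6:1@105; bids=[#3:8@105 #5:2@104 #2:9@103 #1:7@102 #4:7@101] asks=[-]

Answer: BIDS (highest first):
  #3: 8@105
  #5: 2@104
  #2: 9@103
  #1: 7@102
  #4: 7@101
ASKS (lowest first):
  (empty)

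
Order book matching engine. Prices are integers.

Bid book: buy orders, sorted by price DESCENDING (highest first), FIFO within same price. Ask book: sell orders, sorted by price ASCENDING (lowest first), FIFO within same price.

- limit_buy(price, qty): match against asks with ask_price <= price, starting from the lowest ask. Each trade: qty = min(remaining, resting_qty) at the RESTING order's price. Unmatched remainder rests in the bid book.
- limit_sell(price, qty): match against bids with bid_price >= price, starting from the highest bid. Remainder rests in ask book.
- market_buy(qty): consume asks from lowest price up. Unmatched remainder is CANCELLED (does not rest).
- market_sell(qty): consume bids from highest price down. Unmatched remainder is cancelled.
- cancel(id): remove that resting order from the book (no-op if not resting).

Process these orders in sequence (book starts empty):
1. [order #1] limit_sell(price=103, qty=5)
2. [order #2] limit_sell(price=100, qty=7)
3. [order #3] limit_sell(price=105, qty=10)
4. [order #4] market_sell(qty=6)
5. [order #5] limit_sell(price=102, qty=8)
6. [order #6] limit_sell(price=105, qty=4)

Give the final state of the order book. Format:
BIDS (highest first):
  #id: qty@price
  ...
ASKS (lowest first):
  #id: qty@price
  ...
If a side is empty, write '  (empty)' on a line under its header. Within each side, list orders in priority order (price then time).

Answer: BIDS (highest first):
  (empty)
ASKS (lowest first):
  #2: 7@100
  #5: 8@102
  #1: 5@103
  #3: 10@105
  #6: 4@105

Derivation:
After op 1 [order #1] limit_sell(price=103, qty=5): fills=none; bids=[-] asks=[#1:5@103]
After op 2 [order #2] limit_sell(price=100, qty=7): fills=none; bids=[-] asks=[#2:7@100 #1:5@103]
After op 3 [order #3] limit_sell(price=105, qty=10): fills=none; bids=[-] asks=[#2:7@100 #1:5@103 #3:10@105]
After op 4 [order #4] market_sell(qty=6): fills=none; bids=[-] asks=[#2:7@100 #1:5@103 #3:10@105]
After op 5 [order #5] limit_sell(price=102, qty=8): fills=none; bids=[-] asks=[#2:7@100 #5:8@102 #1:5@103 #3:10@105]
After op 6 [order #6] limit_sell(price=105, qty=4): fills=none; bids=[-] asks=[#2:7@100 #5:8@102 #1:5@103 #3:10@105 #6:4@105]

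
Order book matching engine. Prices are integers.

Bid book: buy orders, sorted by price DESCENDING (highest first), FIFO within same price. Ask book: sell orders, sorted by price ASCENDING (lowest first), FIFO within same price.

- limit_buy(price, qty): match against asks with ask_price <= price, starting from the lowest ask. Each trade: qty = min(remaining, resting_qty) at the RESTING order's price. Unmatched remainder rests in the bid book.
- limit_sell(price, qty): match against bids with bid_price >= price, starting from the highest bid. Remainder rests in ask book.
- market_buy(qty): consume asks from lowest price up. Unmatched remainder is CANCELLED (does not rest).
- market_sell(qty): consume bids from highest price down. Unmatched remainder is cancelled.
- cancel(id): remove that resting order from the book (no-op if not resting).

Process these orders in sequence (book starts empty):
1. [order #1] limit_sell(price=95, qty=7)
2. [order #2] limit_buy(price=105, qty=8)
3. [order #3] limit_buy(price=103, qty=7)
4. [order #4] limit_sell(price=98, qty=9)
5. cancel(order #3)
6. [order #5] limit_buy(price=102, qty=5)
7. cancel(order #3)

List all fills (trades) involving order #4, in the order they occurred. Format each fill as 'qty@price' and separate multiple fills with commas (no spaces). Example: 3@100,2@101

After op 1 [order #1] limit_sell(price=95, qty=7): fills=none; bids=[-] asks=[#1:7@95]
After op 2 [order #2] limit_buy(price=105, qty=8): fills=#2x#1:7@95; bids=[#2:1@105] asks=[-]
After op 3 [order #3] limit_buy(price=103, qty=7): fills=none; bids=[#2:1@105 #3:7@103] asks=[-]
After op 4 [order #4] limit_sell(price=98, qty=9): fills=#2x#4:1@105 #3x#4:7@103; bids=[-] asks=[#4:1@98]
After op 5 cancel(order #3): fills=none; bids=[-] asks=[#4:1@98]
After op 6 [order #5] limit_buy(price=102, qty=5): fills=#5x#4:1@98; bids=[#5:4@102] asks=[-]
After op 7 cancel(order #3): fills=none; bids=[#5:4@102] asks=[-]

Answer: 1@105,7@103,1@98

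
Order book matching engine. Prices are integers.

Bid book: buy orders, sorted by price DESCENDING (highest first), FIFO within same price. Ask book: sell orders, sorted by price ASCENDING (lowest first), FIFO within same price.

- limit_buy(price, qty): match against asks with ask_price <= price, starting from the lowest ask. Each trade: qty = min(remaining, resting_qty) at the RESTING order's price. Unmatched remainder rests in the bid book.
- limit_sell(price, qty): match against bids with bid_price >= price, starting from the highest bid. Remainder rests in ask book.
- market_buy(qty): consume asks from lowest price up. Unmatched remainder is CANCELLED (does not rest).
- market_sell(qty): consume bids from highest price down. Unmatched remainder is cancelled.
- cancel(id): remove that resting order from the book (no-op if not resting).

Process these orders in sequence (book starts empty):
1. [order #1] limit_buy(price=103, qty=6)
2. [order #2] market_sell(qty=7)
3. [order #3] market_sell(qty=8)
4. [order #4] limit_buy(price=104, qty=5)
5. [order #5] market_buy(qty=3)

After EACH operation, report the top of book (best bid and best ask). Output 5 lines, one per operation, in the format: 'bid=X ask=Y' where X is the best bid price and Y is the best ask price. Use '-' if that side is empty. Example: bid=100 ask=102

After op 1 [order #1] limit_buy(price=103, qty=6): fills=none; bids=[#1:6@103] asks=[-]
After op 2 [order #2] market_sell(qty=7): fills=#1x#2:6@103; bids=[-] asks=[-]
After op 3 [order #3] market_sell(qty=8): fills=none; bids=[-] asks=[-]
After op 4 [order #4] limit_buy(price=104, qty=5): fills=none; bids=[#4:5@104] asks=[-]
After op 5 [order #5] market_buy(qty=3): fills=none; bids=[#4:5@104] asks=[-]

Answer: bid=103 ask=-
bid=- ask=-
bid=- ask=-
bid=104 ask=-
bid=104 ask=-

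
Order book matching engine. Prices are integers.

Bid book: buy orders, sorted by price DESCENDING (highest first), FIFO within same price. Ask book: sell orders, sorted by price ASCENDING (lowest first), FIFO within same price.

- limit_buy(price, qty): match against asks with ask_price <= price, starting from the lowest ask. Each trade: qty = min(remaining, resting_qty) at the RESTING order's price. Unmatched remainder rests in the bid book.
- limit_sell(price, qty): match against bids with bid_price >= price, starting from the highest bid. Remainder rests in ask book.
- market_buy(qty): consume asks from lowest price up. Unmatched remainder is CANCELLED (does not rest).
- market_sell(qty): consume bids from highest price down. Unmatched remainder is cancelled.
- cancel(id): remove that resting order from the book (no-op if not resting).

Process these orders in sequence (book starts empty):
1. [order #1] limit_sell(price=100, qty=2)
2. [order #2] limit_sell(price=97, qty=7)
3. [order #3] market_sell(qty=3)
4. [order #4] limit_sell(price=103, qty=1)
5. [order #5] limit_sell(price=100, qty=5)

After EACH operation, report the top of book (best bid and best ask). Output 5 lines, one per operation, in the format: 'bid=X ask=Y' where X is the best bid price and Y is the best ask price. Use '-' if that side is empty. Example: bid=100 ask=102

Answer: bid=- ask=100
bid=- ask=97
bid=- ask=97
bid=- ask=97
bid=- ask=97

Derivation:
After op 1 [order #1] limit_sell(price=100, qty=2): fills=none; bids=[-] asks=[#1:2@100]
After op 2 [order #2] limit_sell(price=97, qty=7): fills=none; bids=[-] asks=[#2:7@97 #1:2@100]
After op 3 [order #3] market_sell(qty=3): fills=none; bids=[-] asks=[#2:7@97 #1:2@100]
After op 4 [order #4] limit_sell(price=103, qty=1): fills=none; bids=[-] asks=[#2:7@97 #1:2@100 #4:1@103]
After op 5 [order #5] limit_sell(price=100, qty=5): fills=none; bids=[-] asks=[#2:7@97 #1:2@100 #5:5@100 #4:1@103]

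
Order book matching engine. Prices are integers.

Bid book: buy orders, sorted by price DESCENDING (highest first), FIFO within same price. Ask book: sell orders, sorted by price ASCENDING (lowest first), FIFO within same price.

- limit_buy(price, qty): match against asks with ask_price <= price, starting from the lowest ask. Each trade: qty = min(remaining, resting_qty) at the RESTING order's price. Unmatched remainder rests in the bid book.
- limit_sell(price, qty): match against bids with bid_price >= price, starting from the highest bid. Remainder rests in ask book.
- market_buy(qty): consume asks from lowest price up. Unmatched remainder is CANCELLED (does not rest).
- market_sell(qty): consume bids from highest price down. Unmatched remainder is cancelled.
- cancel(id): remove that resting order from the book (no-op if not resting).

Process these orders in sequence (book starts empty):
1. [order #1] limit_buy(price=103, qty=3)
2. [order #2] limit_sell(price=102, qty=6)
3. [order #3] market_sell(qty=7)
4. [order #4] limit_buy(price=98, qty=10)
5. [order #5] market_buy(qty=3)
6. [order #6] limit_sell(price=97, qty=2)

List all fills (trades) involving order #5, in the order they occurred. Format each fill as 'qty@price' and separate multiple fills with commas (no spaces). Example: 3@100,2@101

Answer: 3@102

Derivation:
After op 1 [order #1] limit_buy(price=103, qty=3): fills=none; bids=[#1:3@103] asks=[-]
After op 2 [order #2] limit_sell(price=102, qty=6): fills=#1x#2:3@103; bids=[-] asks=[#2:3@102]
After op 3 [order #3] market_sell(qty=7): fills=none; bids=[-] asks=[#2:3@102]
After op 4 [order #4] limit_buy(price=98, qty=10): fills=none; bids=[#4:10@98] asks=[#2:3@102]
After op 5 [order #5] market_buy(qty=3): fills=#5x#2:3@102; bids=[#4:10@98] asks=[-]
After op 6 [order #6] limit_sell(price=97, qty=2): fills=#4x#6:2@98; bids=[#4:8@98] asks=[-]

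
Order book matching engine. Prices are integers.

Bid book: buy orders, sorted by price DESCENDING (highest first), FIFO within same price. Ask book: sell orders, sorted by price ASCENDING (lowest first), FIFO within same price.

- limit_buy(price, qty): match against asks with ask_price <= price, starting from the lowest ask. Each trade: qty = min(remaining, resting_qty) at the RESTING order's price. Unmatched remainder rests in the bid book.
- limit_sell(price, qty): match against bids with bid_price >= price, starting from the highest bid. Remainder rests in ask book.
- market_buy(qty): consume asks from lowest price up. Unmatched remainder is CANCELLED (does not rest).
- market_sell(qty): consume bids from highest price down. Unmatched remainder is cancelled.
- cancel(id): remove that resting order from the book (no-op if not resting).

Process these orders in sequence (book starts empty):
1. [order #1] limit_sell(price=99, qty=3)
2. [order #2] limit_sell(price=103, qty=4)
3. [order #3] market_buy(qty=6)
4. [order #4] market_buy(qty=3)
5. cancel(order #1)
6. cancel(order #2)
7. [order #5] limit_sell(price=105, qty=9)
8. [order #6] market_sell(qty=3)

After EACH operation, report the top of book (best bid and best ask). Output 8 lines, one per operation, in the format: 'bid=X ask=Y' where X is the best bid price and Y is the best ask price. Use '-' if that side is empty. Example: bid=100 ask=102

Answer: bid=- ask=99
bid=- ask=99
bid=- ask=103
bid=- ask=-
bid=- ask=-
bid=- ask=-
bid=- ask=105
bid=- ask=105

Derivation:
After op 1 [order #1] limit_sell(price=99, qty=3): fills=none; bids=[-] asks=[#1:3@99]
After op 2 [order #2] limit_sell(price=103, qty=4): fills=none; bids=[-] asks=[#1:3@99 #2:4@103]
After op 3 [order #3] market_buy(qty=6): fills=#3x#1:3@99 #3x#2:3@103; bids=[-] asks=[#2:1@103]
After op 4 [order #4] market_buy(qty=3): fills=#4x#2:1@103; bids=[-] asks=[-]
After op 5 cancel(order #1): fills=none; bids=[-] asks=[-]
After op 6 cancel(order #2): fills=none; bids=[-] asks=[-]
After op 7 [order #5] limit_sell(price=105, qty=9): fills=none; bids=[-] asks=[#5:9@105]
After op 8 [order #6] market_sell(qty=3): fills=none; bids=[-] asks=[#5:9@105]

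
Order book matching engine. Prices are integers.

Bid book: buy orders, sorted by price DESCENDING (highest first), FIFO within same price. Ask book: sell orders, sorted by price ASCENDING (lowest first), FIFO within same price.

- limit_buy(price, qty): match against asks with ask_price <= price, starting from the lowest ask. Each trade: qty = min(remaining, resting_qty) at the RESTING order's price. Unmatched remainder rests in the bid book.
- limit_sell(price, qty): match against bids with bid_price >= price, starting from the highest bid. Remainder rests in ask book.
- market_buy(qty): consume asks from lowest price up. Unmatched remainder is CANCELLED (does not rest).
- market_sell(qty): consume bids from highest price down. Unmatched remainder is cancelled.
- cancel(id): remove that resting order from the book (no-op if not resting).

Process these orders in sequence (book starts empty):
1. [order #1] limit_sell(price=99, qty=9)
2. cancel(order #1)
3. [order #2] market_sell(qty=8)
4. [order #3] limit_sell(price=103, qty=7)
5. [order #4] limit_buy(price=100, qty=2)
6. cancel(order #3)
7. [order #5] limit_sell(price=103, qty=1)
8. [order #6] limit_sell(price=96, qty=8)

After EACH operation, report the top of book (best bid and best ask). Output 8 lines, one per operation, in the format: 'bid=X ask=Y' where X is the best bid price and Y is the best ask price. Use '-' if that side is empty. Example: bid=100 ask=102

Answer: bid=- ask=99
bid=- ask=-
bid=- ask=-
bid=- ask=103
bid=100 ask=103
bid=100 ask=-
bid=100 ask=103
bid=- ask=96

Derivation:
After op 1 [order #1] limit_sell(price=99, qty=9): fills=none; bids=[-] asks=[#1:9@99]
After op 2 cancel(order #1): fills=none; bids=[-] asks=[-]
After op 3 [order #2] market_sell(qty=8): fills=none; bids=[-] asks=[-]
After op 4 [order #3] limit_sell(price=103, qty=7): fills=none; bids=[-] asks=[#3:7@103]
After op 5 [order #4] limit_buy(price=100, qty=2): fills=none; bids=[#4:2@100] asks=[#3:7@103]
After op 6 cancel(order #3): fills=none; bids=[#4:2@100] asks=[-]
After op 7 [order #5] limit_sell(price=103, qty=1): fills=none; bids=[#4:2@100] asks=[#5:1@103]
After op 8 [order #6] limit_sell(price=96, qty=8): fills=#4x#6:2@100; bids=[-] asks=[#6:6@96 #5:1@103]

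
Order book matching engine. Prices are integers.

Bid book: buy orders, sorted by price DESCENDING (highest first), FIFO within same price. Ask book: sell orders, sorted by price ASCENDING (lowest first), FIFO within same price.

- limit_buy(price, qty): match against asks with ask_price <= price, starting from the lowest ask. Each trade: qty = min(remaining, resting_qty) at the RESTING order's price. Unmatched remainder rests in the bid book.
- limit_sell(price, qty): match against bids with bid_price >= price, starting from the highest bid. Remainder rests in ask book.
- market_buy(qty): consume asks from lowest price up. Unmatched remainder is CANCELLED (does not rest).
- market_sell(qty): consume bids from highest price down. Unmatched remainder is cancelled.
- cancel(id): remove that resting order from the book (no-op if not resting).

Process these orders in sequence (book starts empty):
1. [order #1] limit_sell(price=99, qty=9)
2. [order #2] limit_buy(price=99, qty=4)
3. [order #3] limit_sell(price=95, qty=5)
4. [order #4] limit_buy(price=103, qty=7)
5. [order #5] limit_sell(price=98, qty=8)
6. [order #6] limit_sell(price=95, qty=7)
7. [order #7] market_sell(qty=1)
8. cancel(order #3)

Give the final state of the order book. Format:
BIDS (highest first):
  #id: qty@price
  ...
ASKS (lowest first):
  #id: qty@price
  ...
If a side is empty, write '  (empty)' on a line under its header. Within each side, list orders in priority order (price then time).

Answer: BIDS (highest first):
  (empty)
ASKS (lowest first):
  #6: 7@95
  #5: 8@98
  #1: 3@99

Derivation:
After op 1 [order #1] limit_sell(price=99, qty=9): fills=none; bids=[-] asks=[#1:9@99]
After op 2 [order #2] limit_buy(price=99, qty=4): fills=#2x#1:4@99; bids=[-] asks=[#1:5@99]
After op 3 [order #3] limit_sell(price=95, qty=5): fills=none; bids=[-] asks=[#3:5@95 #1:5@99]
After op 4 [order #4] limit_buy(price=103, qty=7): fills=#4x#3:5@95 #4x#1:2@99; bids=[-] asks=[#1:3@99]
After op 5 [order #5] limit_sell(price=98, qty=8): fills=none; bids=[-] asks=[#5:8@98 #1:3@99]
After op 6 [order #6] limit_sell(price=95, qty=7): fills=none; bids=[-] asks=[#6:7@95 #5:8@98 #1:3@99]
After op 7 [order #7] market_sell(qty=1): fills=none; bids=[-] asks=[#6:7@95 #5:8@98 #1:3@99]
After op 8 cancel(order #3): fills=none; bids=[-] asks=[#6:7@95 #5:8@98 #1:3@99]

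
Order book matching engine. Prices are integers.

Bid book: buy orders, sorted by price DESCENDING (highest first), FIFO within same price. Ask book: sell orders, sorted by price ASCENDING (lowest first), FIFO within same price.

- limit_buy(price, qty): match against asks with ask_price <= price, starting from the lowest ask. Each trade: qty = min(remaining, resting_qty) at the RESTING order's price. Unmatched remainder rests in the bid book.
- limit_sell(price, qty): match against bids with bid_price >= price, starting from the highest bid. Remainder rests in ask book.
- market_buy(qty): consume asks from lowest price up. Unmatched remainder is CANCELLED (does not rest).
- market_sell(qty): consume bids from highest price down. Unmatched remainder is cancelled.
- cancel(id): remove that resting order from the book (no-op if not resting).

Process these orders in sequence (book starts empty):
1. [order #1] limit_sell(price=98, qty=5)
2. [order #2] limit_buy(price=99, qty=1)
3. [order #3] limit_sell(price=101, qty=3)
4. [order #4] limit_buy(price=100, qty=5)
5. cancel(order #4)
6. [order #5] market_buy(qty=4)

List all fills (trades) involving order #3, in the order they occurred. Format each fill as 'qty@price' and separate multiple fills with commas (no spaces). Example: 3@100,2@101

Answer: 3@101

Derivation:
After op 1 [order #1] limit_sell(price=98, qty=5): fills=none; bids=[-] asks=[#1:5@98]
After op 2 [order #2] limit_buy(price=99, qty=1): fills=#2x#1:1@98; bids=[-] asks=[#1:4@98]
After op 3 [order #3] limit_sell(price=101, qty=3): fills=none; bids=[-] asks=[#1:4@98 #3:3@101]
After op 4 [order #4] limit_buy(price=100, qty=5): fills=#4x#1:4@98; bids=[#4:1@100] asks=[#3:3@101]
After op 5 cancel(order #4): fills=none; bids=[-] asks=[#3:3@101]
After op 6 [order #5] market_buy(qty=4): fills=#5x#3:3@101; bids=[-] asks=[-]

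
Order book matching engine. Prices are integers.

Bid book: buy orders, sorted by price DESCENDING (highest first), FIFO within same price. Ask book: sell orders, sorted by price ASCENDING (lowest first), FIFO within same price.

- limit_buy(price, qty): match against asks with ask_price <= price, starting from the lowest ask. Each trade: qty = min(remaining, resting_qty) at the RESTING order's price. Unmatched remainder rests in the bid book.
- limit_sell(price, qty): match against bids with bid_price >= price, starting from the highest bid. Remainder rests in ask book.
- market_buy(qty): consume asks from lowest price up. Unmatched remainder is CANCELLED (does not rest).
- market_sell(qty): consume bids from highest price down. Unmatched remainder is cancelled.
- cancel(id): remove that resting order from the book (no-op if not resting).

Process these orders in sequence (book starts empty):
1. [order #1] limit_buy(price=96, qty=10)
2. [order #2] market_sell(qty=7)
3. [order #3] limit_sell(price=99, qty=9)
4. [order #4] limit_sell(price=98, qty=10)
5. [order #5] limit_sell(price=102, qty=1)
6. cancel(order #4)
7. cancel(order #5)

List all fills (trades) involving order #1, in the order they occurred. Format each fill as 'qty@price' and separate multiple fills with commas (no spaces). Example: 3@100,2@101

Answer: 7@96

Derivation:
After op 1 [order #1] limit_buy(price=96, qty=10): fills=none; bids=[#1:10@96] asks=[-]
After op 2 [order #2] market_sell(qty=7): fills=#1x#2:7@96; bids=[#1:3@96] asks=[-]
After op 3 [order #3] limit_sell(price=99, qty=9): fills=none; bids=[#1:3@96] asks=[#3:9@99]
After op 4 [order #4] limit_sell(price=98, qty=10): fills=none; bids=[#1:3@96] asks=[#4:10@98 #3:9@99]
After op 5 [order #5] limit_sell(price=102, qty=1): fills=none; bids=[#1:3@96] asks=[#4:10@98 #3:9@99 #5:1@102]
After op 6 cancel(order #4): fills=none; bids=[#1:3@96] asks=[#3:9@99 #5:1@102]
After op 7 cancel(order #5): fills=none; bids=[#1:3@96] asks=[#3:9@99]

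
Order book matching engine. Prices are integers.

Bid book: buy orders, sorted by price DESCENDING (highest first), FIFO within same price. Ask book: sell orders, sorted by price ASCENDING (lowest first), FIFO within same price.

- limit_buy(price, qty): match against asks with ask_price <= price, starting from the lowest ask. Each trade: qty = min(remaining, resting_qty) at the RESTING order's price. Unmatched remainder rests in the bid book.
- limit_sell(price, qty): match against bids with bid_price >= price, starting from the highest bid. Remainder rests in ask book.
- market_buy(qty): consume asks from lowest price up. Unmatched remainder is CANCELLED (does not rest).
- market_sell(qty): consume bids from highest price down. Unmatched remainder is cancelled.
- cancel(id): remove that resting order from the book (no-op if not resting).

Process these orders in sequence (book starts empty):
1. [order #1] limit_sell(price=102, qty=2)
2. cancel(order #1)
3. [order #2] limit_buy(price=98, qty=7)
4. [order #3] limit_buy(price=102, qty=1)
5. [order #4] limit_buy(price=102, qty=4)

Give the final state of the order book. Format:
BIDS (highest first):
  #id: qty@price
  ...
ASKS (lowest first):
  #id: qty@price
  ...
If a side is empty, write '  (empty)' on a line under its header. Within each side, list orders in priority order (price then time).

After op 1 [order #1] limit_sell(price=102, qty=2): fills=none; bids=[-] asks=[#1:2@102]
After op 2 cancel(order #1): fills=none; bids=[-] asks=[-]
After op 3 [order #2] limit_buy(price=98, qty=7): fills=none; bids=[#2:7@98] asks=[-]
After op 4 [order #3] limit_buy(price=102, qty=1): fills=none; bids=[#3:1@102 #2:7@98] asks=[-]
After op 5 [order #4] limit_buy(price=102, qty=4): fills=none; bids=[#3:1@102 #4:4@102 #2:7@98] asks=[-]

Answer: BIDS (highest first):
  #3: 1@102
  #4: 4@102
  #2: 7@98
ASKS (lowest first):
  (empty)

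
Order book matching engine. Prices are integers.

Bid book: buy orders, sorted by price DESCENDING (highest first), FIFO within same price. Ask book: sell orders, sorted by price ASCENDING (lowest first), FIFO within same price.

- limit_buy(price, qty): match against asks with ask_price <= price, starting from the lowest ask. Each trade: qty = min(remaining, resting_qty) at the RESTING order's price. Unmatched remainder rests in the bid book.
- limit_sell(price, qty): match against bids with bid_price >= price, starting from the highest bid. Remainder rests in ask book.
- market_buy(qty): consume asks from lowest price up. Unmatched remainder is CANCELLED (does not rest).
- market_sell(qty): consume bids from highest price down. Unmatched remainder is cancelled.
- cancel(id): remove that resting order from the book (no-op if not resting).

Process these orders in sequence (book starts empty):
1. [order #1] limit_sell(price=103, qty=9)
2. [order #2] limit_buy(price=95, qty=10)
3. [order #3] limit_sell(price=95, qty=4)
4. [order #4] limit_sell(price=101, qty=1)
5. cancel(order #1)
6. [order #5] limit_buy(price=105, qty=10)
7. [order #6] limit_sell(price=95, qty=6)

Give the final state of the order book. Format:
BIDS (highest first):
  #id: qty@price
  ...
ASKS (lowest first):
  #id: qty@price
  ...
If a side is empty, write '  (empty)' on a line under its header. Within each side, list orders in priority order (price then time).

Answer: BIDS (highest first):
  #5: 3@105
  #2: 6@95
ASKS (lowest first):
  (empty)

Derivation:
After op 1 [order #1] limit_sell(price=103, qty=9): fills=none; bids=[-] asks=[#1:9@103]
After op 2 [order #2] limit_buy(price=95, qty=10): fills=none; bids=[#2:10@95] asks=[#1:9@103]
After op 3 [order #3] limit_sell(price=95, qty=4): fills=#2x#3:4@95; bids=[#2:6@95] asks=[#1:9@103]
After op 4 [order #4] limit_sell(price=101, qty=1): fills=none; bids=[#2:6@95] asks=[#4:1@101 #1:9@103]
After op 5 cancel(order #1): fills=none; bids=[#2:6@95] asks=[#4:1@101]
After op 6 [order #5] limit_buy(price=105, qty=10): fills=#5x#4:1@101; bids=[#5:9@105 #2:6@95] asks=[-]
After op 7 [order #6] limit_sell(price=95, qty=6): fills=#5x#6:6@105; bids=[#5:3@105 #2:6@95] asks=[-]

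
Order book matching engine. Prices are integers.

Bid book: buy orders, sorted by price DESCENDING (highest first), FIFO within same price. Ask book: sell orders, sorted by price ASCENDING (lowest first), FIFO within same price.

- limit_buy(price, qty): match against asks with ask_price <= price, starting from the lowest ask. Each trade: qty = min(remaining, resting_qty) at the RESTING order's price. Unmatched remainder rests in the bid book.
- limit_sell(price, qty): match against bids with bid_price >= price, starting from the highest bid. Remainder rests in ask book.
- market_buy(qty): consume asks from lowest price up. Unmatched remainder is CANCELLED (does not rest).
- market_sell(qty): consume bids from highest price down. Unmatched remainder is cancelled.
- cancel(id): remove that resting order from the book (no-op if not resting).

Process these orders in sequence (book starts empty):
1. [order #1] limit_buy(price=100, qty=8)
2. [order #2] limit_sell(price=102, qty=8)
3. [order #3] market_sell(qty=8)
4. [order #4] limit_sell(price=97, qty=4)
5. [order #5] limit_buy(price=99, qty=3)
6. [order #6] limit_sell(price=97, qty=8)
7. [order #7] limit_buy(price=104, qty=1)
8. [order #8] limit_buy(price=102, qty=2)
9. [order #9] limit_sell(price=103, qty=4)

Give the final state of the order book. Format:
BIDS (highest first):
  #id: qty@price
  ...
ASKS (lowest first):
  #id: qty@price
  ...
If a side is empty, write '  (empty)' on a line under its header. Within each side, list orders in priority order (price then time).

Answer: BIDS (highest first):
  (empty)
ASKS (lowest first):
  #6: 6@97
  #2: 8@102
  #9: 4@103

Derivation:
After op 1 [order #1] limit_buy(price=100, qty=8): fills=none; bids=[#1:8@100] asks=[-]
After op 2 [order #2] limit_sell(price=102, qty=8): fills=none; bids=[#1:8@100] asks=[#2:8@102]
After op 3 [order #3] market_sell(qty=8): fills=#1x#3:8@100; bids=[-] asks=[#2:8@102]
After op 4 [order #4] limit_sell(price=97, qty=4): fills=none; bids=[-] asks=[#4:4@97 #2:8@102]
After op 5 [order #5] limit_buy(price=99, qty=3): fills=#5x#4:3@97; bids=[-] asks=[#4:1@97 #2:8@102]
After op 6 [order #6] limit_sell(price=97, qty=8): fills=none; bids=[-] asks=[#4:1@97 #6:8@97 #2:8@102]
After op 7 [order #7] limit_buy(price=104, qty=1): fills=#7x#4:1@97; bids=[-] asks=[#6:8@97 #2:8@102]
After op 8 [order #8] limit_buy(price=102, qty=2): fills=#8x#6:2@97; bids=[-] asks=[#6:6@97 #2:8@102]
After op 9 [order #9] limit_sell(price=103, qty=4): fills=none; bids=[-] asks=[#6:6@97 #2:8@102 #9:4@103]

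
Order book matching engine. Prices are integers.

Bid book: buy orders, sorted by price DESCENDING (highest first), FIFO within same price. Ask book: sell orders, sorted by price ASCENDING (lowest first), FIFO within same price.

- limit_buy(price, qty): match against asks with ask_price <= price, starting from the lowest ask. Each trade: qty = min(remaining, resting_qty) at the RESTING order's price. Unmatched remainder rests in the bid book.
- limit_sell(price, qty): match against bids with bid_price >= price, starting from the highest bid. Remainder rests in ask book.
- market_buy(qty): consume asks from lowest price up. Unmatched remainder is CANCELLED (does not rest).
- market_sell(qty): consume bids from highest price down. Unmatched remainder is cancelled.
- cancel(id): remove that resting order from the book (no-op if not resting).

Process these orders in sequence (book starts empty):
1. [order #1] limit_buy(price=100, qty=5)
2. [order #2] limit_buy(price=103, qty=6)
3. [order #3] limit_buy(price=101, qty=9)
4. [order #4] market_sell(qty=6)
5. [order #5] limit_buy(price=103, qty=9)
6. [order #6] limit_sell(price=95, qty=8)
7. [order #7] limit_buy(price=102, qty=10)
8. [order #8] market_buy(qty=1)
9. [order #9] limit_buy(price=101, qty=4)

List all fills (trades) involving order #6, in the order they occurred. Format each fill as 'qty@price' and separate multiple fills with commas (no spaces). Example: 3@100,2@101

After op 1 [order #1] limit_buy(price=100, qty=5): fills=none; bids=[#1:5@100] asks=[-]
After op 2 [order #2] limit_buy(price=103, qty=6): fills=none; bids=[#2:6@103 #1:5@100] asks=[-]
After op 3 [order #3] limit_buy(price=101, qty=9): fills=none; bids=[#2:6@103 #3:9@101 #1:5@100] asks=[-]
After op 4 [order #4] market_sell(qty=6): fills=#2x#4:6@103; bids=[#3:9@101 #1:5@100] asks=[-]
After op 5 [order #5] limit_buy(price=103, qty=9): fills=none; bids=[#5:9@103 #3:9@101 #1:5@100] asks=[-]
After op 6 [order #6] limit_sell(price=95, qty=8): fills=#5x#6:8@103; bids=[#5:1@103 #3:9@101 #1:5@100] asks=[-]
After op 7 [order #7] limit_buy(price=102, qty=10): fills=none; bids=[#5:1@103 #7:10@102 #3:9@101 #1:5@100] asks=[-]
After op 8 [order #8] market_buy(qty=1): fills=none; bids=[#5:1@103 #7:10@102 #3:9@101 #1:5@100] asks=[-]
After op 9 [order #9] limit_buy(price=101, qty=4): fills=none; bids=[#5:1@103 #7:10@102 #3:9@101 #9:4@101 #1:5@100] asks=[-]

Answer: 8@103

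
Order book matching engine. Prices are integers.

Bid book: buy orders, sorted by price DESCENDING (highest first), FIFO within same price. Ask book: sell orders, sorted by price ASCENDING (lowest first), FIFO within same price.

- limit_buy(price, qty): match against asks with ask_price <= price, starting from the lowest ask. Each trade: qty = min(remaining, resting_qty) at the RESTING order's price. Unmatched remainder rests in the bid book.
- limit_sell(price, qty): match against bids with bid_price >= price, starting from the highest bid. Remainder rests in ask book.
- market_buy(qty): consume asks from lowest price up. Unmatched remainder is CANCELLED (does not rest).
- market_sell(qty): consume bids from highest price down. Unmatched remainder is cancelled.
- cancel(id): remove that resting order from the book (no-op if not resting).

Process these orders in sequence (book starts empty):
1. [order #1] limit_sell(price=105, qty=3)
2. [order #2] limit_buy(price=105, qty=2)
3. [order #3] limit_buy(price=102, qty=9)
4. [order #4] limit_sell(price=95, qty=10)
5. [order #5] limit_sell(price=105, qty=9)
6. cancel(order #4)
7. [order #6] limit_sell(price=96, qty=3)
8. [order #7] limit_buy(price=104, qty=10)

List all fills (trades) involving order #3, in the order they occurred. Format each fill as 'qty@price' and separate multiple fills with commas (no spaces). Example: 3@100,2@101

Answer: 9@102

Derivation:
After op 1 [order #1] limit_sell(price=105, qty=3): fills=none; bids=[-] asks=[#1:3@105]
After op 2 [order #2] limit_buy(price=105, qty=2): fills=#2x#1:2@105; bids=[-] asks=[#1:1@105]
After op 3 [order #3] limit_buy(price=102, qty=9): fills=none; bids=[#3:9@102] asks=[#1:1@105]
After op 4 [order #4] limit_sell(price=95, qty=10): fills=#3x#4:9@102; bids=[-] asks=[#4:1@95 #1:1@105]
After op 5 [order #5] limit_sell(price=105, qty=9): fills=none; bids=[-] asks=[#4:1@95 #1:1@105 #5:9@105]
After op 6 cancel(order #4): fills=none; bids=[-] asks=[#1:1@105 #5:9@105]
After op 7 [order #6] limit_sell(price=96, qty=3): fills=none; bids=[-] asks=[#6:3@96 #1:1@105 #5:9@105]
After op 8 [order #7] limit_buy(price=104, qty=10): fills=#7x#6:3@96; bids=[#7:7@104] asks=[#1:1@105 #5:9@105]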